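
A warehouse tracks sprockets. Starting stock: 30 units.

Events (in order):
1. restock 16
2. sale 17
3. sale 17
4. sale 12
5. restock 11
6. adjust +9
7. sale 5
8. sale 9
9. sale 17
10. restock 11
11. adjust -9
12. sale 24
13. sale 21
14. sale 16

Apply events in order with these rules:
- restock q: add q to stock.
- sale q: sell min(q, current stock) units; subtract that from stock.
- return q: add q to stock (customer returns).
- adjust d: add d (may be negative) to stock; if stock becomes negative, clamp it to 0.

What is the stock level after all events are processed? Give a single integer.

Processing events:
Start: stock = 30
  Event 1 (restock 16): 30 + 16 = 46
  Event 2 (sale 17): sell min(17,46)=17. stock: 46 - 17 = 29. total_sold = 17
  Event 3 (sale 17): sell min(17,29)=17. stock: 29 - 17 = 12. total_sold = 34
  Event 4 (sale 12): sell min(12,12)=12. stock: 12 - 12 = 0. total_sold = 46
  Event 5 (restock 11): 0 + 11 = 11
  Event 6 (adjust +9): 11 + 9 = 20
  Event 7 (sale 5): sell min(5,20)=5. stock: 20 - 5 = 15. total_sold = 51
  Event 8 (sale 9): sell min(9,15)=9. stock: 15 - 9 = 6. total_sold = 60
  Event 9 (sale 17): sell min(17,6)=6. stock: 6 - 6 = 0. total_sold = 66
  Event 10 (restock 11): 0 + 11 = 11
  Event 11 (adjust -9): 11 + -9 = 2
  Event 12 (sale 24): sell min(24,2)=2. stock: 2 - 2 = 0. total_sold = 68
  Event 13 (sale 21): sell min(21,0)=0. stock: 0 - 0 = 0. total_sold = 68
  Event 14 (sale 16): sell min(16,0)=0. stock: 0 - 0 = 0. total_sold = 68
Final: stock = 0, total_sold = 68

Answer: 0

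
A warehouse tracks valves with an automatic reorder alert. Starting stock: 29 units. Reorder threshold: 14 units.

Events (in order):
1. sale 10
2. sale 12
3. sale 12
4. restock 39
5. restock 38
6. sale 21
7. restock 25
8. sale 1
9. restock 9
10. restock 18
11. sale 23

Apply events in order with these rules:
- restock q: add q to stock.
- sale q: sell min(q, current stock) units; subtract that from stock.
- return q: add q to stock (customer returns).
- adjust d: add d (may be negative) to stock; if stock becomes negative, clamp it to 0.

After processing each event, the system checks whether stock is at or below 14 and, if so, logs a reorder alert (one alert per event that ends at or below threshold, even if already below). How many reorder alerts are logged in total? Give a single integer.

Answer: 2

Derivation:
Processing events:
Start: stock = 29
  Event 1 (sale 10): sell min(10,29)=10. stock: 29 - 10 = 19. total_sold = 10
  Event 2 (sale 12): sell min(12,19)=12. stock: 19 - 12 = 7. total_sold = 22
  Event 3 (sale 12): sell min(12,7)=7. stock: 7 - 7 = 0. total_sold = 29
  Event 4 (restock 39): 0 + 39 = 39
  Event 5 (restock 38): 39 + 38 = 77
  Event 6 (sale 21): sell min(21,77)=21. stock: 77 - 21 = 56. total_sold = 50
  Event 7 (restock 25): 56 + 25 = 81
  Event 8 (sale 1): sell min(1,81)=1. stock: 81 - 1 = 80. total_sold = 51
  Event 9 (restock 9): 80 + 9 = 89
  Event 10 (restock 18): 89 + 18 = 107
  Event 11 (sale 23): sell min(23,107)=23. stock: 107 - 23 = 84. total_sold = 74
Final: stock = 84, total_sold = 74

Checking against threshold 14:
  After event 1: stock=19 > 14
  After event 2: stock=7 <= 14 -> ALERT
  After event 3: stock=0 <= 14 -> ALERT
  After event 4: stock=39 > 14
  After event 5: stock=77 > 14
  After event 6: stock=56 > 14
  After event 7: stock=81 > 14
  After event 8: stock=80 > 14
  After event 9: stock=89 > 14
  After event 10: stock=107 > 14
  After event 11: stock=84 > 14
Alert events: [2, 3]. Count = 2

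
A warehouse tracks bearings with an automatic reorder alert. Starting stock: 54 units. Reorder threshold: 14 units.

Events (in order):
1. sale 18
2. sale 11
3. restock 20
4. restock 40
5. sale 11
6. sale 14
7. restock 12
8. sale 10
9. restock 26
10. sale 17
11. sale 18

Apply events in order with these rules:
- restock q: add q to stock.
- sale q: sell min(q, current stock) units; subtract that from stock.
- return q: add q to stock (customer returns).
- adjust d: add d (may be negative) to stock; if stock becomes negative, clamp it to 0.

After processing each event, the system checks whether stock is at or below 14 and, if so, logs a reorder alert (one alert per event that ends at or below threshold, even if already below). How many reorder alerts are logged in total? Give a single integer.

Answer: 0

Derivation:
Processing events:
Start: stock = 54
  Event 1 (sale 18): sell min(18,54)=18. stock: 54 - 18 = 36. total_sold = 18
  Event 2 (sale 11): sell min(11,36)=11. stock: 36 - 11 = 25. total_sold = 29
  Event 3 (restock 20): 25 + 20 = 45
  Event 4 (restock 40): 45 + 40 = 85
  Event 5 (sale 11): sell min(11,85)=11. stock: 85 - 11 = 74. total_sold = 40
  Event 6 (sale 14): sell min(14,74)=14. stock: 74 - 14 = 60. total_sold = 54
  Event 7 (restock 12): 60 + 12 = 72
  Event 8 (sale 10): sell min(10,72)=10. stock: 72 - 10 = 62. total_sold = 64
  Event 9 (restock 26): 62 + 26 = 88
  Event 10 (sale 17): sell min(17,88)=17. stock: 88 - 17 = 71. total_sold = 81
  Event 11 (sale 18): sell min(18,71)=18. stock: 71 - 18 = 53. total_sold = 99
Final: stock = 53, total_sold = 99

Checking against threshold 14:
  After event 1: stock=36 > 14
  After event 2: stock=25 > 14
  After event 3: stock=45 > 14
  After event 4: stock=85 > 14
  After event 5: stock=74 > 14
  After event 6: stock=60 > 14
  After event 7: stock=72 > 14
  After event 8: stock=62 > 14
  After event 9: stock=88 > 14
  After event 10: stock=71 > 14
  After event 11: stock=53 > 14
Alert events: []. Count = 0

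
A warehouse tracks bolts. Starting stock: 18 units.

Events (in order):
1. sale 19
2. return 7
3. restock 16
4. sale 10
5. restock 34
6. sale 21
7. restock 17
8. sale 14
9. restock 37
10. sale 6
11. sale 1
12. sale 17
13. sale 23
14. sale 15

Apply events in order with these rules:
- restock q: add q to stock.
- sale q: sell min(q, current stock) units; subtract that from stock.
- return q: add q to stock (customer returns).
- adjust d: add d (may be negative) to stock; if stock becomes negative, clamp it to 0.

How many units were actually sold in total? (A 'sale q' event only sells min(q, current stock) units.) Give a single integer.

Processing events:
Start: stock = 18
  Event 1 (sale 19): sell min(19,18)=18. stock: 18 - 18 = 0. total_sold = 18
  Event 2 (return 7): 0 + 7 = 7
  Event 3 (restock 16): 7 + 16 = 23
  Event 4 (sale 10): sell min(10,23)=10. stock: 23 - 10 = 13. total_sold = 28
  Event 5 (restock 34): 13 + 34 = 47
  Event 6 (sale 21): sell min(21,47)=21. stock: 47 - 21 = 26. total_sold = 49
  Event 7 (restock 17): 26 + 17 = 43
  Event 8 (sale 14): sell min(14,43)=14. stock: 43 - 14 = 29. total_sold = 63
  Event 9 (restock 37): 29 + 37 = 66
  Event 10 (sale 6): sell min(6,66)=6. stock: 66 - 6 = 60. total_sold = 69
  Event 11 (sale 1): sell min(1,60)=1. stock: 60 - 1 = 59. total_sold = 70
  Event 12 (sale 17): sell min(17,59)=17. stock: 59 - 17 = 42. total_sold = 87
  Event 13 (sale 23): sell min(23,42)=23. stock: 42 - 23 = 19. total_sold = 110
  Event 14 (sale 15): sell min(15,19)=15. stock: 19 - 15 = 4. total_sold = 125
Final: stock = 4, total_sold = 125

Answer: 125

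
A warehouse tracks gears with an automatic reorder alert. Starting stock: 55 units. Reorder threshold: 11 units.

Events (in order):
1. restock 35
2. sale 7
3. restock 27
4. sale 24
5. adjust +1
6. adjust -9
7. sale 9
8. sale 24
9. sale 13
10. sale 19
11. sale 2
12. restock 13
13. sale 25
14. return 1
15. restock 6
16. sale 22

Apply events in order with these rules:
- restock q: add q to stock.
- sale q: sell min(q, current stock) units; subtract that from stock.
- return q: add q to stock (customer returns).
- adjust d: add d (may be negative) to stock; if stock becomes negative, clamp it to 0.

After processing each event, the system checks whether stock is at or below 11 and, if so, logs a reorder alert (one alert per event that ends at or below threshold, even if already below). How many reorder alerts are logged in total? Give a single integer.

Answer: 5

Derivation:
Processing events:
Start: stock = 55
  Event 1 (restock 35): 55 + 35 = 90
  Event 2 (sale 7): sell min(7,90)=7. stock: 90 - 7 = 83. total_sold = 7
  Event 3 (restock 27): 83 + 27 = 110
  Event 4 (sale 24): sell min(24,110)=24. stock: 110 - 24 = 86. total_sold = 31
  Event 5 (adjust +1): 86 + 1 = 87
  Event 6 (adjust -9): 87 + -9 = 78
  Event 7 (sale 9): sell min(9,78)=9. stock: 78 - 9 = 69. total_sold = 40
  Event 8 (sale 24): sell min(24,69)=24. stock: 69 - 24 = 45. total_sold = 64
  Event 9 (sale 13): sell min(13,45)=13. stock: 45 - 13 = 32. total_sold = 77
  Event 10 (sale 19): sell min(19,32)=19. stock: 32 - 19 = 13. total_sold = 96
  Event 11 (sale 2): sell min(2,13)=2. stock: 13 - 2 = 11. total_sold = 98
  Event 12 (restock 13): 11 + 13 = 24
  Event 13 (sale 25): sell min(25,24)=24. stock: 24 - 24 = 0. total_sold = 122
  Event 14 (return 1): 0 + 1 = 1
  Event 15 (restock 6): 1 + 6 = 7
  Event 16 (sale 22): sell min(22,7)=7. stock: 7 - 7 = 0. total_sold = 129
Final: stock = 0, total_sold = 129

Checking against threshold 11:
  After event 1: stock=90 > 11
  After event 2: stock=83 > 11
  After event 3: stock=110 > 11
  After event 4: stock=86 > 11
  After event 5: stock=87 > 11
  After event 6: stock=78 > 11
  After event 7: stock=69 > 11
  After event 8: stock=45 > 11
  After event 9: stock=32 > 11
  After event 10: stock=13 > 11
  After event 11: stock=11 <= 11 -> ALERT
  After event 12: stock=24 > 11
  After event 13: stock=0 <= 11 -> ALERT
  After event 14: stock=1 <= 11 -> ALERT
  After event 15: stock=7 <= 11 -> ALERT
  After event 16: stock=0 <= 11 -> ALERT
Alert events: [11, 13, 14, 15, 16]. Count = 5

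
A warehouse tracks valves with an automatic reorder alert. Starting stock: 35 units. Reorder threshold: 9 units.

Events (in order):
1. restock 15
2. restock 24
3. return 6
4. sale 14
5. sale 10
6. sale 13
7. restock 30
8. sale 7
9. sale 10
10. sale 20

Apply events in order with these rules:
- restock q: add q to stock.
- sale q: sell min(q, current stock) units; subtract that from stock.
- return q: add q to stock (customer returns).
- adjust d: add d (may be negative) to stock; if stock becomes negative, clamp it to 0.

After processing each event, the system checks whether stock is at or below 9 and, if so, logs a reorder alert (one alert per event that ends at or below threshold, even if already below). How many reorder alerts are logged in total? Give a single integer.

Processing events:
Start: stock = 35
  Event 1 (restock 15): 35 + 15 = 50
  Event 2 (restock 24): 50 + 24 = 74
  Event 3 (return 6): 74 + 6 = 80
  Event 4 (sale 14): sell min(14,80)=14. stock: 80 - 14 = 66. total_sold = 14
  Event 5 (sale 10): sell min(10,66)=10. stock: 66 - 10 = 56. total_sold = 24
  Event 6 (sale 13): sell min(13,56)=13. stock: 56 - 13 = 43. total_sold = 37
  Event 7 (restock 30): 43 + 30 = 73
  Event 8 (sale 7): sell min(7,73)=7. stock: 73 - 7 = 66. total_sold = 44
  Event 9 (sale 10): sell min(10,66)=10. stock: 66 - 10 = 56. total_sold = 54
  Event 10 (sale 20): sell min(20,56)=20. stock: 56 - 20 = 36. total_sold = 74
Final: stock = 36, total_sold = 74

Checking against threshold 9:
  After event 1: stock=50 > 9
  After event 2: stock=74 > 9
  After event 3: stock=80 > 9
  After event 4: stock=66 > 9
  After event 5: stock=56 > 9
  After event 6: stock=43 > 9
  After event 7: stock=73 > 9
  After event 8: stock=66 > 9
  After event 9: stock=56 > 9
  After event 10: stock=36 > 9
Alert events: []. Count = 0

Answer: 0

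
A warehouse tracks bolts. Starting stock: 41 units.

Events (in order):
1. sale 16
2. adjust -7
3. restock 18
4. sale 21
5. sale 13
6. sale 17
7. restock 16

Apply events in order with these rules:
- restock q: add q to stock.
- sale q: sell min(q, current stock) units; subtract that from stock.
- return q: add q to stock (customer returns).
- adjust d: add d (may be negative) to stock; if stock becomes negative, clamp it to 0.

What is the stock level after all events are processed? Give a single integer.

Processing events:
Start: stock = 41
  Event 1 (sale 16): sell min(16,41)=16. stock: 41 - 16 = 25. total_sold = 16
  Event 2 (adjust -7): 25 + -7 = 18
  Event 3 (restock 18): 18 + 18 = 36
  Event 4 (sale 21): sell min(21,36)=21. stock: 36 - 21 = 15. total_sold = 37
  Event 5 (sale 13): sell min(13,15)=13. stock: 15 - 13 = 2. total_sold = 50
  Event 6 (sale 17): sell min(17,2)=2. stock: 2 - 2 = 0. total_sold = 52
  Event 7 (restock 16): 0 + 16 = 16
Final: stock = 16, total_sold = 52

Answer: 16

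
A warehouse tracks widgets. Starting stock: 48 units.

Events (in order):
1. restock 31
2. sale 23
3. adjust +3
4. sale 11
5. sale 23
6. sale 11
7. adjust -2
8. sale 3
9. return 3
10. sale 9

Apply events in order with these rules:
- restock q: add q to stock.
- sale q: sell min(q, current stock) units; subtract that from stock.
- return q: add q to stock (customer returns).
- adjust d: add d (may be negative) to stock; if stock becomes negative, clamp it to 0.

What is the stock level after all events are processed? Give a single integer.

Processing events:
Start: stock = 48
  Event 1 (restock 31): 48 + 31 = 79
  Event 2 (sale 23): sell min(23,79)=23. stock: 79 - 23 = 56. total_sold = 23
  Event 3 (adjust +3): 56 + 3 = 59
  Event 4 (sale 11): sell min(11,59)=11. stock: 59 - 11 = 48. total_sold = 34
  Event 5 (sale 23): sell min(23,48)=23. stock: 48 - 23 = 25. total_sold = 57
  Event 6 (sale 11): sell min(11,25)=11. stock: 25 - 11 = 14. total_sold = 68
  Event 7 (adjust -2): 14 + -2 = 12
  Event 8 (sale 3): sell min(3,12)=3. stock: 12 - 3 = 9. total_sold = 71
  Event 9 (return 3): 9 + 3 = 12
  Event 10 (sale 9): sell min(9,12)=9. stock: 12 - 9 = 3. total_sold = 80
Final: stock = 3, total_sold = 80

Answer: 3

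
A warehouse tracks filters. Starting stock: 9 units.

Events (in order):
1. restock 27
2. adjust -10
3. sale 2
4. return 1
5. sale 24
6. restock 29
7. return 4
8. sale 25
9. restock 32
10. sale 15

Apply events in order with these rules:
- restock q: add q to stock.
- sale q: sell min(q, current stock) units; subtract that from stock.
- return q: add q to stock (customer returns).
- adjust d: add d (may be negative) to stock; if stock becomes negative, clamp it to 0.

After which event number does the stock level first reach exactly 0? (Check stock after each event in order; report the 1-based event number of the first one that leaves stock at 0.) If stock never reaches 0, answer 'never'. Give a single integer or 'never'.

Processing events:
Start: stock = 9
  Event 1 (restock 27): 9 + 27 = 36
  Event 2 (adjust -10): 36 + -10 = 26
  Event 3 (sale 2): sell min(2,26)=2. stock: 26 - 2 = 24. total_sold = 2
  Event 4 (return 1): 24 + 1 = 25
  Event 5 (sale 24): sell min(24,25)=24. stock: 25 - 24 = 1. total_sold = 26
  Event 6 (restock 29): 1 + 29 = 30
  Event 7 (return 4): 30 + 4 = 34
  Event 8 (sale 25): sell min(25,34)=25. stock: 34 - 25 = 9. total_sold = 51
  Event 9 (restock 32): 9 + 32 = 41
  Event 10 (sale 15): sell min(15,41)=15. stock: 41 - 15 = 26. total_sold = 66
Final: stock = 26, total_sold = 66

Stock never reaches 0.

Answer: never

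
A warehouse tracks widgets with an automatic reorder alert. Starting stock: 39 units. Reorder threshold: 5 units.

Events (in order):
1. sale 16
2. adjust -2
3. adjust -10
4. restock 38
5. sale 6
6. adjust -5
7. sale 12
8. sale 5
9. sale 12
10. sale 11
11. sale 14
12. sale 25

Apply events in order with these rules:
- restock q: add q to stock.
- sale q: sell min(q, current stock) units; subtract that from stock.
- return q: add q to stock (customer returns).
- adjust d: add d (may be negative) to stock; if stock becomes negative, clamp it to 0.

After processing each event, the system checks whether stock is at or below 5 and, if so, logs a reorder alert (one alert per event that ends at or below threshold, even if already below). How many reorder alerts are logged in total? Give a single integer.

Answer: 3

Derivation:
Processing events:
Start: stock = 39
  Event 1 (sale 16): sell min(16,39)=16. stock: 39 - 16 = 23. total_sold = 16
  Event 2 (adjust -2): 23 + -2 = 21
  Event 3 (adjust -10): 21 + -10 = 11
  Event 4 (restock 38): 11 + 38 = 49
  Event 5 (sale 6): sell min(6,49)=6. stock: 49 - 6 = 43. total_sold = 22
  Event 6 (adjust -5): 43 + -5 = 38
  Event 7 (sale 12): sell min(12,38)=12. stock: 38 - 12 = 26. total_sold = 34
  Event 8 (sale 5): sell min(5,26)=5. stock: 26 - 5 = 21. total_sold = 39
  Event 9 (sale 12): sell min(12,21)=12. stock: 21 - 12 = 9. total_sold = 51
  Event 10 (sale 11): sell min(11,9)=9. stock: 9 - 9 = 0. total_sold = 60
  Event 11 (sale 14): sell min(14,0)=0. stock: 0 - 0 = 0. total_sold = 60
  Event 12 (sale 25): sell min(25,0)=0. stock: 0 - 0 = 0. total_sold = 60
Final: stock = 0, total_sold = 60

Checking against threshold 5:
  After event 1: stock=23 > 5
  After event 2: stock=21 > 5
  After event 3: stock=11 > 5
  After event 4: stock=49 > 5
  After event 5: stock=43 > 5
  After event 6: stock=38 > 5
  After event 7: stock=26 > 5
  After event 8: stock=21 > 5
  After event 9: stock=9 > 5
  After event 10: stock=0 <= 5 -> ALERT
  After event 11: stock=0 <= 5 -> ALERT
  After event 12: stock=0 <= 5 -> ALERT
Alert events: [10, 11, 12]. Count = 3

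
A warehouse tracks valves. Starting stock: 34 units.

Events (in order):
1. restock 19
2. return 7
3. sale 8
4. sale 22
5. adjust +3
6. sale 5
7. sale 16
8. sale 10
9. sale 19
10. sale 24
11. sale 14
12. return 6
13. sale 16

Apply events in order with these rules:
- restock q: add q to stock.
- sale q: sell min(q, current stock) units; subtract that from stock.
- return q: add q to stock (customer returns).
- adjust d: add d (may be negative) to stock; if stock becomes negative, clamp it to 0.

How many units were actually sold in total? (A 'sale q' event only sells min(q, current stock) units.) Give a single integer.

Answer: 69

Derivation:
Processing events:
Start: stock = 34
  Event 1 (restock 19): 34 + 19 = 53
  Event 2 (return 7): 53 + 7 = 60
  Event 3 (sale 8): sell min(8,60)=8. stock: 60 - 8 = 52. total_sold = 8
  Event 4 (sale 22): sell min(22,52)=22. stock: 52 - 22 = 30. total_sold = 30
  Event 5 (adjust +3): 30 + 3 = 33
  Event 6 (sale 5): sell min(5,33)=5. stock: 33 - 5 = 28. total_sold = 35
  Event 7 (sale 16): sell min(16,28)=16. stock: 28 - 16 = 12. total_sold = 51
  Event 8 (sale 10): sell min(10,12)=10. stock: 12 - 10 = 2. total_sold = 61
  Event 9 (sale 19): sell min(19,2)=2. stock: 2 - 2 = 0. total_sold = 63
  Event 10 (sale 24): sell min(24,0)=0. stock: 0 - 0 = 0. total_sold = 63
  Event 11 (sale 14): sell min(14,0)=0. stock: 0 - 0 = 0. total_sold = 63
  Event 12 (return 6): 0 + 6 = 6
  Event 13 (sale 16): sell min(16,6)=6. stock: 6 - 6 = 0. total_sold = 69
Final: stock = 0, total_sold = 69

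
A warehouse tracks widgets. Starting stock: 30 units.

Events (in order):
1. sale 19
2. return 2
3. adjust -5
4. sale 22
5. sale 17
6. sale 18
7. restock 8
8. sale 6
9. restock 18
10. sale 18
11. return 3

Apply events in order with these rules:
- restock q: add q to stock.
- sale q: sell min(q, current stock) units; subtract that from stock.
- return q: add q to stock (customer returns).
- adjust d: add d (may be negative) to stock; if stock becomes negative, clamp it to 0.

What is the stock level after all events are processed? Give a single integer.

Processing events:
Start: stock = 30
  Event 1 (sale 19): sell min(19,30)=19. stock: 30 - 19 = 11. total_sold = 19
  Event 2 (return 2): 11 + 2 = 13
  Event 3 (adjust -5): 13 + -5 = 8
  Event 4 (sale 22): sell min(22,8)=8. stock: 8 - 8 = 0. total_sold = 27
  Event 5 (sale 17): sell min(17,0)=0. stock: 0 - 0 = 0. total_sold = 27
  Event 6 (sale 18): sell min(18,0)=0. stock: 0 - 0 = 0. total_sold = 27
  Event 7 (restock 8): 0 + 8 = 8
  Event 8 (sale 6): sell min(6,8)=6. stock: 8 - 6 = 2. total_sold = 33
  Event 9 (restock 18): 2 + 18 = 20
  Event 10 (sale 18): sell min(18,20)=18. stock: 20 - 18 = 2. total_sold = 51
  Event 11 (return 3): 2 + 3 = 5
Final: stock = 5, total_sold = 51

Answer: 5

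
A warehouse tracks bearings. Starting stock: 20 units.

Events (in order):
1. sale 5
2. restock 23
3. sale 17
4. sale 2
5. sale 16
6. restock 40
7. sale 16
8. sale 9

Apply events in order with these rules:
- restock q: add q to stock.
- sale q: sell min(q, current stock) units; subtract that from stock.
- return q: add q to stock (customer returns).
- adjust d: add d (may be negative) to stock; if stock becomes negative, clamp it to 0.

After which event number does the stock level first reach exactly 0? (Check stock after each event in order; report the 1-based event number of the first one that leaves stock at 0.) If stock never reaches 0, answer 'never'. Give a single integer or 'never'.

Answer: never

Derivation:
Processing events:
Start: stock = 20
  Event 1 (sale 5): sell min(5,20)=5. stock: 20 - 5 = 15. total_sold = 5
  Event 2 (restock 23): 15 + 23 = 38
  Event 3 (sale 17): sell min(17,38)=17. stock: 38 - 17 = 21. total_sold = 22
  Event 4 (sale 2): sell min(2,21)=2. stock: 21 - 2 = 19. total_sold = 24
  Event 5 (sale 16): sell min(16,19)=16. stock: 19 - 16 = 3. total_sold = 40
  Event 6 (restock 40): 3 + 40 = 43
  Event 7 (sale 16): sell min(16,43)=16. stock: 43 - 16 = 27. total_sold = 56
  Event 8 (sale 9): sell min(9,27)=9. stock: 27 - 9 = 18. total_sold = 65
Final: stock = 18, total_sold = 65

Stock never reaches 0.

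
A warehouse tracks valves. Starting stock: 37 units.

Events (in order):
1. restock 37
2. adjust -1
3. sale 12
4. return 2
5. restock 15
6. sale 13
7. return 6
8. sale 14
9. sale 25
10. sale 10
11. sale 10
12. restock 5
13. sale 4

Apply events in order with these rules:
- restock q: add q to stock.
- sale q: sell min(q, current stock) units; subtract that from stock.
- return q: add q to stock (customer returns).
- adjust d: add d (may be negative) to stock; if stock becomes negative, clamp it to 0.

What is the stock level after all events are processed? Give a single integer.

Processing events:
Start: stock = 37
  Event 1 (restock 37): 37 + 37 = 74
  Event 2 (adjust -1): 74 + -1 = 73
  Event 3 (sale 12): sell min(12,73)=12. stock: 73 - 12 = 61. total_sold = 12
  Event 4 (return 2): 61 + 2 = 63
  Event 5 (restock 15): 63 + 15 = 78
  Event 6 (sale 13): sell min(13,78)=13. stock: 78 - 13 = 65. total_sold = 25
  Event 7 (return 6): 65 + 6 = 71
  Event 8 (sale 14): sell min(14,71)=14. stock: 71 - 14 = 57. total_sold = 39
  Event 9 (sale 25): sell min(25,57)=25. stock: 57 - 25 = 32. total_sold = 64
  Event 10 (sale 10): sell min(10,32)=10. stock: 32 - 10 = 22. total_sold = 74
  Event 11 (sale 10): sell min(10,22)=10. stock: 22 - 10 = 12. total_sold = 84
  Event 12 (restock 5): 12 + 5 = 17
  Event 13 (sale 4): sell min(4,17)=4. stock: 17 - 4 = 13. total_sold = 88
Final: stock = 13, total_sold = 88

Answer: 13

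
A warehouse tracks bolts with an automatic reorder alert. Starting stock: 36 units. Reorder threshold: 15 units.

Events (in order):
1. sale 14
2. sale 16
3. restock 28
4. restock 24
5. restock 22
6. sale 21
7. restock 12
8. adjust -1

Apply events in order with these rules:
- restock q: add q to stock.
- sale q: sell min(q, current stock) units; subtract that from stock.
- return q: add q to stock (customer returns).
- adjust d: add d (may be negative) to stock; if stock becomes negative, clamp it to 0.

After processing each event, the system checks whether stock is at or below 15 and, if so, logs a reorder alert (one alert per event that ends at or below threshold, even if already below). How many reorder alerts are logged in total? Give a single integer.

Answer: 1

Derivation:
Processing events:
Start: stock = 36
  Event 1 (sale 14): sell min(14,36)=14. stock: 36 - 14 = 22. total_sold = 14
  Event 2 (sale 16): sell min(16,22)=16. stock: 22 - 16 = 6. total_sold = 30
  Event 3 (restock 28): 6 + 28 = 34
  Event 4 (restock 24): 34 + 24 = 58
  Event 5 (restock 22): 58 + 22 = 80
  Event 6 (sale 21): sell min(21,80)=21. stock: 80 - 21 = 59. total_sold = 51
  Event 7 (restock 12): 59 + 12 = 71
  Event 8 (adjust -1): 71 + -1 = 70
Final: stock = 70, total_sold = 51

Checking against threshold 15:
  After event 1: stock=22 > 15
  After event 2: stock=6 <= 15 -> ALERT
  After event 3: stock=34 > 15
  After event 4: stock=58 > 15
  After event 5: stock=80 > 15
  After event 6: stock=59 > 15
  After event 7: stock=71 > 15
  After event 8: stock=70 > 15
Alert events: [2]. Count = 1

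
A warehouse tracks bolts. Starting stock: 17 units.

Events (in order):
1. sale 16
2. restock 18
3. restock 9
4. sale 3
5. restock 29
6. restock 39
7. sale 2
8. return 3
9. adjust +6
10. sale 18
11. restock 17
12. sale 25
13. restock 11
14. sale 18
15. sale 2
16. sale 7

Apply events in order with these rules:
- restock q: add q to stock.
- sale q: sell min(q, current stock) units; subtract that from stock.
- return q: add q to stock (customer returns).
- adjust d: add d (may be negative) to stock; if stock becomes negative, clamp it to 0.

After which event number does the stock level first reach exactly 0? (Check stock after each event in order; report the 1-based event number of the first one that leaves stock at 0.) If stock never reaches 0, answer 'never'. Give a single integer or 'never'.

Processing events:
Start: stock = 17
  Event 1 (sale 16): sell min(16,17)=16. stock: 17 - 16 = 1. total_sold = 16
  Event 2 (restock 18): 1 + 18 = 19
  Event 3 (restock 9): 19 + 9 = 28
  Event 4 (sale 3): sell min(3,28)=3. stock: 28 - 3 = 25. total_sold = 19
  Event 5 (restock 29): 25 + 29 = 54
  Event 6 (restock 39): 54 + 39 = 93
  Event 7 (sale 2): sell min(2,93)=2. stock: 93 - 2 = 91. total_sold = 21
  Event 8 (return 3): 91 + 3 = 94
  Event 9 (adjust +6): 94 + 6 = 100
  Event 10 (sale 18): sell min(18,100)=18. stock: 100 - 18 = 82. total_sold = 39
  Event 11 (restock 17): 82 + 17 = 99
  Event 12 (sale 25): sell min(25,99)=25. stock: 99 - 25 = 74. total_sold = 64
  Event 13 (restock 11): 74 + 11 = 85
  Event 14 (sale 18): sell min(18,85)=18. stock: 85 - 18 = 67. total_sold = 82
  Event 15 (sale 2): sell min(2,67)=2. stock: 67 - 2 = 65. total_sold = 84
  Event 16 (sale 7): sell min(7,65)=7. stock: 65 - 7 = 58. total_sold = 91
Final: stock = 58, total_sold = 91

Stock never reaches 0.

Answer: never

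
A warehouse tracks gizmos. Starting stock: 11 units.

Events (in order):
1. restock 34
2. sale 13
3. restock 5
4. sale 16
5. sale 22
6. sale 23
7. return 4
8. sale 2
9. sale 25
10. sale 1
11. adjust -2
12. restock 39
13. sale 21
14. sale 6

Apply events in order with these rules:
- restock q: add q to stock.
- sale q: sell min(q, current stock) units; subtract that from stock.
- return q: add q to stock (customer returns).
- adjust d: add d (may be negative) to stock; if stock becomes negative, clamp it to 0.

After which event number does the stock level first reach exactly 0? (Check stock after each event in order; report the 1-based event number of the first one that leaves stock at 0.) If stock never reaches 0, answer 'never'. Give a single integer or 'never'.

Processing events:
Start: stock = 11
  Event 1 (restock 34): 11 + 34 = 45
  Event 2 (sale 13): sell min(13,45)=13. stock: 45 - 13 = 32. total_sold = 13
  Event 3 (restock 5): 32 + 5 = 37
  Event 4 (sale 16): sell min(16,37)=16. stock: 37 - 16 = 21. total_sold = 29
  Event 5 (sale 22): sell min(22,21)=21. stock: 21 - 21 = 0. total_sold = 50
  Event 6 (sale 23): sell min(23,0)=0. stock: 0 - 0 = 0. total_sold = 50
  Event 7 (return 4): 0 + 4 = 4
  Event 8 (sale 2): sell min(2,4)=2. stock: 4 - 2 = 2. total_sold = 52
  Event 9 (sale 25): sell min(25,2)=2. stock: 2 - 2 = 0. total_sold = 54
  Event 10 (sale 1): sell min(1,0)=0. stock: 0 - 0 = 0. total_sold = 54
  Event 11 (adjust -2): 0 + -2 = 0 (clamped to 0)
  Event 12 (restock 39): 0 + 39 = 39
  Event 13 (sale 21): sell min(21,39)=21. stock: 39 - 21 = 18. total_sold = 75
  Event 14 (sale 6): sell min(6,18)=6. stock: 18 - 6 = 12. total_sold = 81
Final: stock = 12, total_sold = 81

First zero at event 5.

Answer: 5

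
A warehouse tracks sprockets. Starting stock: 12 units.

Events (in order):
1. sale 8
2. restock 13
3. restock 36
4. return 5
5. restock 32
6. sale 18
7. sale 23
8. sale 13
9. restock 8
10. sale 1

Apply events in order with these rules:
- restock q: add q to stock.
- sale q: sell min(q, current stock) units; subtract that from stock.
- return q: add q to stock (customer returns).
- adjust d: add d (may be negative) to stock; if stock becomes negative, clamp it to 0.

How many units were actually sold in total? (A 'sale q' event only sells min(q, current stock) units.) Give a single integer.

Answer: 63

Derivation:
Processing events:
Start: stock = 12
  Event 1 (sale 8): sell min(8,12)=8. stock: 12 - 8 = 4. total_sold = 8
  Event 2 (restock 13): 4 + 13 = 17
  Event 3 (restock 36): 17 + 36 = 53
  Event 4 (return 5): 53 + 5 = 58
  Event 5 (restock 32): 58 + 32 = 90
  Event 6 (sale 18): sell min(18,90)=18. stock: 90 - 18 = 72. total_sold = 26
  Event 7 (sale 23): sell min(23,72)=23. stock: 72 - 23 = 49. total_sold = 49
  Event 8 (sale 13): sell min(13,49)=13. stock: 49 - 13 = 36. total_sold = 62
  Event 9 (restock 8): 36 + 8 = 44
  Event 10 (sale 1): sell min(1,44)=1. stock: 44 - 1 = 43. total_sold = 63
Final: stock = 43, total_sold = 63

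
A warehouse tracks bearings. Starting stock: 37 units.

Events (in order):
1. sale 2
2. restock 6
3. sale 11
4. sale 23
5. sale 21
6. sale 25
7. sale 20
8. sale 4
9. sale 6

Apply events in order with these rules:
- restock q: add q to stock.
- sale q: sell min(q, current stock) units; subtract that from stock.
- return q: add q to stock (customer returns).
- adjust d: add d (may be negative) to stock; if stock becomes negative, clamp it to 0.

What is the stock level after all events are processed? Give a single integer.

Processing events:
Start: stock = 37
  Event 1 (sale 2): sell min(2,37)=2. stock: 37 - 2 = 35. total_sold = 2
  Event 2 (restock 6): 35 + 6 = 41
  Event 3 (sale 11): sell min(11,41)=11. stock: 41 - 11 = 30. total_sold = 13
  Event 4 (sale 23): sell min(23,30)=23. stock: 30 - 23 = 7. total_sold = 36
  Event 5 (sale 21): sell min(21,7)=7. stock: 7 - 7 = 0. total_sold = 43
  Event 6 (sale 25): sell min(25,0)=0. stock: 0 - 0 = 0. total_sold = 43
  Event 7 (sale 20): sell min(20,0)=0. stock: 0 - 0 = 0. total_sold = 43
  Event 8 (sale 4): sell min(4,0)=0. stock: 0 - 0 = 0. total_sold = 43
  Event 9 (sale 6): sell min(6,0)=0. stock: 0 - 0 = 0. total_sold = 43
Final: stock = 0, total_sold = 43

Answer: 0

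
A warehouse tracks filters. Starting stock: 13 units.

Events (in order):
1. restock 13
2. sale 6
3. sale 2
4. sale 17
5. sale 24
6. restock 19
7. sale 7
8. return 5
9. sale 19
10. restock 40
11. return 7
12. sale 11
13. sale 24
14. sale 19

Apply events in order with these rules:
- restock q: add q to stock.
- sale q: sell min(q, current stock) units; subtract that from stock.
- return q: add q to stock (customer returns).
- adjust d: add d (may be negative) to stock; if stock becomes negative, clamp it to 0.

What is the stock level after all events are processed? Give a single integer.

Processing events:
Start: stock = 13
  Event 1 (restock 13): 13 + 13 = 26
  Event 2 (sale 6): sell min(6,26)=6. stock: 26 - 6 = 20. total_sold = 6
  Event 3 (sale 2): sell min(2,20)=2. stock: 20 - 2 = 18. total_sold = 8
  Event 4 (sale 17): sell min(17,18)=17. stock: 18 - 17 = 1. total_sold = 25
  Event 5 (sale 24): sell min(24,1)=1. stock: 1 - 1 = 0. total_sold = 26
  Event 6 (restock 19): 0 + 19 = 19
  Event 7 (sale 7): sell min(7,19)=7. stock: 19 - 7 = 12. total_sold = 33
  Event 8 (return 5): 12 + 5 = 17
  Event 9 (sale 19): sell min(19,17)=17. stock: 17 - 17 = 0. total_sold = 50
  Event 10 (restock 40): 0 + 40 = 40
  Event 11 (return 7): 40 + 7 = 47
  Event 12 (sale 11): sell min(11,47)=11. stock: 47 - 11 = 36. total_sold = 61
  Event 13 (sale 24): sell min(24,36)=24. stock: 36 - 24 = 12. total_sold = 85
  Event 14 (sale 19): sell min(19,12)=12. stock: 12 - 12 = 0. total_sold = 97
Final: stock = 0, total_sold = 97

Answer: 0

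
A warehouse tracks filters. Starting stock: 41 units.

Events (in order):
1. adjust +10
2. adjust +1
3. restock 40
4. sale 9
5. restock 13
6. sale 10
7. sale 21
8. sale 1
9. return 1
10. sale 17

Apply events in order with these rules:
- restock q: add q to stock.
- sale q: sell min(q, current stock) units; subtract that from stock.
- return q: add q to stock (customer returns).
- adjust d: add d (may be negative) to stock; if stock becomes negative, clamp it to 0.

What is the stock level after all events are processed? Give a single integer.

Processing events:
Start: stock = 41
  Event 1 (adjust +10): 41 + 10 = 51
  Event 2 (adjust +1): 51 + 1 = 52
  Event 3 (restock 40): 52 + 40 = 92
  Event 4 (sale 9): sell min(9,92)=9. stock: 92 - 9 = 83. total_sold = 9
  Event 5 (restock 13): 83 + 13 = 96
  Event 6 (sale 10): sell min(10,96)=10. stock: 96 - 10 = 86. total_sold = 19
  Event 7 (sale 21): sell min(21,86)=21. stock: 86 - 21 = 65. total_sold = 40
  Event 8 (sale 1): sell min(1,65)=1. stock: 65 - 1 = 64. total_sold = 41
  Event 9 (return 1): 64 + 1 = 65
  Event 10 (sale 17): sell min(17,65)=17. stock: 65 - 17 = 48. total_sold = 58
Final: stock = 48, total_sold = 58

Answer: 48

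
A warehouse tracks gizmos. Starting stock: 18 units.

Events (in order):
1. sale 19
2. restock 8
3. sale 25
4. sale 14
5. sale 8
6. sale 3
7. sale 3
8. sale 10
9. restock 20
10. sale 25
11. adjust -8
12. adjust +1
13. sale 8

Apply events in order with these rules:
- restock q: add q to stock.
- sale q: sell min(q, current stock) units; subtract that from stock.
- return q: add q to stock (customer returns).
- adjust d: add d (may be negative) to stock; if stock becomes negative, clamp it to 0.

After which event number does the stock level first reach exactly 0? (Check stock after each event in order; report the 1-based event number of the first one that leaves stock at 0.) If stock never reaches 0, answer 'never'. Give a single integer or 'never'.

Answer: 1

Derivation:
Processing events:
Start: stock = 18
  Event 1 (sale 19): sell min(19,18)=18. stock: 18 - 18 = 0. total_sold = 18
  Event 2 (restock 8): 0 + 8 = 8
  Event 3 (sale 25): sell min(25,8)=8. stock: 8 - 8 = 0. total_sold = 26
  Event 4 (sale 14): sell min(14,0)=0. stock: 0 - 0 = 0. total_sold = 26
  Event 5 (sale 8): sell min(8,0)=0. stock: 0 - 0 = 0. total_sold = 26
  Event 6 (sale 3): sell min(3,0)=0. stock: 0 - 0 = 0. total_sold = 26
  Event 7 (sale 3): sell min(3,0)=0. stock: 0 - 0 = 0. total_sold = 26
  Event 8 (sale 10): sell min(10,0)=0. stock: 0 - 0 = 0. total_sold = 26
  Event 9 (restock 20): 0 + 20 = 20
  Event 10 (sale 25): sell min(25,20)=20. stock: 20 - 20 = 0. total_sold = 46
  Event 11 (adjust -8): 0 + -8 = 0 (clamped to 0)
  Event 12 (adjust +1): 0 + 1 = 1
  Event 13 (sale 8): sell min(8,1)=1. stock: 1 - 1 = 0. total_sold = 47
Final: stock = 0, total_sold = 47

First zero at event 1.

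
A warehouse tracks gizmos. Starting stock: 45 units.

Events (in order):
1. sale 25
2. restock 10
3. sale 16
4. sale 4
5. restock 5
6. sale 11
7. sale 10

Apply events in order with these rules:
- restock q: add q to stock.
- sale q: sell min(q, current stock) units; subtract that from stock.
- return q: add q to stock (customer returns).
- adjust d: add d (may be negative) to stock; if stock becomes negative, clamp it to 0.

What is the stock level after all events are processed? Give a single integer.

Processing events:
Start: stock = 45
  Event 1 (sale 25): sell min(25,45)=25. stock: 45 - 25 = 20. total_sold = 25
  Event 2 (restock 10): 20 + 10 = 30
  Event 3 (sale 16): sell min(16,30)=16. stock: 30 - 16 = 14. total_sold = 41
  Event 4 (sale 4): sell min(4,14)=4. stock: 14 - 4 = 10. total_sold = 45
  Event 5 (restock 5): 10 + 5 = 15
  Event 6 (sale 11): sell min(11,15)=11. stock: 15 - 11 = 4. total_sold = 56
  Event 7 (sale 10): sell min(10,4)=4. stock: 4 - 4 = 0. total_sold = 60
Final: stock = 0, total_sold = 60

Answer: 0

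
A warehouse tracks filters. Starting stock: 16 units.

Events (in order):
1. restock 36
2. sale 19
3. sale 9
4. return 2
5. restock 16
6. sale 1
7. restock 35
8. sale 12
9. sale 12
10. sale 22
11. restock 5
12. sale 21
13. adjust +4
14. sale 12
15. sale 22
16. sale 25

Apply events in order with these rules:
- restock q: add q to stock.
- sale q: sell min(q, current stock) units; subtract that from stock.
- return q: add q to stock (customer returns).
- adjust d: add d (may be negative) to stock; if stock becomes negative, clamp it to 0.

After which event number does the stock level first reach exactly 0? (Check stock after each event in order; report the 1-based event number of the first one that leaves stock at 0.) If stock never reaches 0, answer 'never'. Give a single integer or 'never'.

Processing events:
Start: stock = 16
  Event 1 (restock 36): 16 + 36 = 52
  Event 2 (sale 19): sell min(19,52)=19. stock: 52 - 19 = 33. total_sold = 19
  Event 3 (sale 9): sell min(9,33)=9. stock: 33 - 9 = 24. total_sold = 28
  Event 4 (return 2): 24 + 2 = 26
  Event 5 (restock 16): 26 + 16 = 42
  Event 6 (sale 1): sell min(1,42)=1. stock: 42 - 1 = 41. total_sold = 29
  Event 7 (restock 35): 41 + 35 = 76
  Event 8 (sale 12): sell min(12,76)=12. stock: 76 - 12 = 64. total_sold = 41
  Event 9 (sale 12): sell min(12,64)=12. stock: 64 - 12 = 52. total_sold = 53
  Event 10 (sale 22): sell min(22,52)=22. stock: 52 - 22 = 30. total_sold = 75
  Event 11 (restock 5): 30 + 5 = 35
  Event 12 (sale 21): sell min(21,35)=21. stock: 35 - 21 = 14. total_sold = 96
  Event 13 (adjust +4): 14 + 4 = 18
  Event 14 (sale 12): sell min(12,18)=12. stock: 18 - 12 = 6. total_sold = 108
  Event 15 (sale 22): sell min(22,6)=6. stock: 6 - 6 = 0. total_sold = 114
  Event 16 (sale 25): sell min(25,0)=0. stock: 0 - 0 = 0. total_sold = 114
Final: stock = 0, total_sold = 114

First zero at event 15.

Answer: 15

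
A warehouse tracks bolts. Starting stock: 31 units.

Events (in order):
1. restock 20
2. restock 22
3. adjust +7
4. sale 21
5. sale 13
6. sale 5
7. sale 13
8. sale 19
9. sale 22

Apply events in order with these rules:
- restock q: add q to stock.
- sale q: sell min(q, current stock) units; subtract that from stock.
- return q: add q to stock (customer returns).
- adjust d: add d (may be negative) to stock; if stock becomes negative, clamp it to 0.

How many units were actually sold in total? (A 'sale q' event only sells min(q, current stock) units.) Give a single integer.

Answer: 80

Derivation:
Processing events:
Start: stock = 31
  Event 1 (restock 20): 31 + 20 = 51
  Event 2 (restock 22): 51 + 22 = 73
  Event 3 (adjust +7): 73 + 7 = 80
  Event 4 (sale 21): sell min(21,80)=21. stock: 80 - 21 = 59. total_sold = 21
  Event 5 (sale 13): sell min(13,59)=13. stock: 59 - 13 = 46. total_sold = 34
  Event 6 (sale 5): sell min(5,46)=5. stock: 46 - 5 = 41. total_sold = 39
  Event 7 (sale 13): sell min(13,41)=13. stock: 41 - 13 = 28. total_sold = 52
  Event 8 (sale 19): sell min(19,28)=19. stock: 28 - 19 = 9. total_sold = 71
  Event 9 (sale 22): sell min(22,9)=9. stock: 9 - 9 = 0. total_sold = 80
Final: stock = 0, total_sold = 80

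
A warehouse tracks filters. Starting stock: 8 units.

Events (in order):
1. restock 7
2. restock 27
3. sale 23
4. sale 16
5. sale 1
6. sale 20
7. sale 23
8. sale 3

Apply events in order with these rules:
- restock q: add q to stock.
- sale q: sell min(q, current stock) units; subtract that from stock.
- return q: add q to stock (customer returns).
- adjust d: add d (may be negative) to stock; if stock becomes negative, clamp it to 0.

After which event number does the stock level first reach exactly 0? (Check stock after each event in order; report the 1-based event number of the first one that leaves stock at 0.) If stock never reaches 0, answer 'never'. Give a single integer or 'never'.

Answer: 6

Derivation:
Processing events:
Start: stock = 8
  Event 1 (restock 7): 8 + 7 = 15
  Event 2 (restock 27): 15 + 27 = 42
  Event 3 (sale 23): sell min(23,42)=23. stock: 42 - 23 = 19. total_sold = 23
  Event 4 (sale 16): sell min(16,19)=16. stock: 19 - 16 = 3. total_sold = 39
  Event 5 (sale 1): sell min(1,3)=1. stock: 3 - 1 = 2. total_sold = 40
  Event 6 (sale 20): sell min(20,2)=2. stock: 2 - 2 = 0. total_sold = 42
  Event 7 (sale 23): sell min(23,0)=0. stock: 0 - 0 = 0. total_sold = 42
  Event 8 (sale 3): sell min(3,0)=0. stock: 0 - 0 = 0. total_sold = 42
Final: stock = 0, total_sold = 42

First zero at event 6.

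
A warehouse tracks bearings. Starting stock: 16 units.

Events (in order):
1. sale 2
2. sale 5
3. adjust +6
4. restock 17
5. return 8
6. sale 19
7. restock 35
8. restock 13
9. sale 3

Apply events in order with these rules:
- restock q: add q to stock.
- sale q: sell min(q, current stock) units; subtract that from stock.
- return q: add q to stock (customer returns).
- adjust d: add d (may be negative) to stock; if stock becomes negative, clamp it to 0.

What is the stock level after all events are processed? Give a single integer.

Answer: 66

Derivation:
Processing events:
Start: stock = 16
  Event 1 (sale 2): sell min(2,16)=2. stock: 16 - 2 = 14. total_sold = 2
  Event 2 (sale 5): sell min(5,14)=5. stock: 14 - 5 = 9. total_sold = 7
  Event 3 (adjust +6): 9 + 6 = 15
  Event 4 (restock 17): 15 + 17 = 32
  Event 5 (return 8): 32 + 8 = 40
  Event 6 (sale 19): sell min(19,40)=19. stock: 40 - 19 = 21. total_sold = 26
  Event 7 (restock 35): 21 + 35 = 56
  Event 8 (restock 13): 56 + 13 = 69
  Event 9 (sale 3): sell min(3,69)=3. stock: 69 - 3 = 66. total_sold = 29
Final: stock = 66, total_sold = 29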